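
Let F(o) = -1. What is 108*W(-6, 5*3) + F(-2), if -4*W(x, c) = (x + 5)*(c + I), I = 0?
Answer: 404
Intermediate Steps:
W(x, c) = -c*(5 + x)/4 (W(x, c) = -(x + 5)*(c + 0)/4 = -(5 + x)*c/4 = -c*(5 + x)/4)
108*W(-6, 5*3) + F(-2) = 108*((5*3)*(-5 - 1*(-6))/4) - 1 = 108*((¼)*15*(-5 + 6)) - 1 = 108*((¼)*15*1) - 1 = 108*(15/4) - 1 = 405 - 1 = 404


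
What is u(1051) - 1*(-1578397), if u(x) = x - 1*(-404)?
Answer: 1579852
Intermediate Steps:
u(x) = 404 + x (u(x) = x + 404 = 404 + x)
u(1051) - 1*(-1578397) = (404 + 1051) - 1*(-1578397) = 1455 + 1578397 = 1579852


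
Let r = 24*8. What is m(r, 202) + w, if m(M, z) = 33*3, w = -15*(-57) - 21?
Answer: 933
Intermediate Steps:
w = 834 (w = 855 - 21 = 834)
r = 192
m(M, z) = 99
m(r, 202) + w = 99 + 834 = 933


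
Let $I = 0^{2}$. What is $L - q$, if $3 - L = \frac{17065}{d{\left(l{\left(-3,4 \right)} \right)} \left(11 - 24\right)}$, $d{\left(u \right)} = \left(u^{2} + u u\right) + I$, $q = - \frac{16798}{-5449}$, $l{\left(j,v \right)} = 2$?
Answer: $\frac{92940281}{566696} \approx 164.0$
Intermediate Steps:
$I = 0$
$q = \frac{16798}{5449}$ ($q = \left(-16798\right) \left(- \frac{1}{5449}\right) = \frac{16798}{5449} \approx 3.0828$)
$d{\left(u \right)} = 2 u^{2}$ ($d{\left(u \right)} = \left(u^{2} + u u\right) + 0 = \left(u^{2} + u^{2}\right) + 0 = 2 u^{2} + 0 = 2 u^{2}$)
$L = \frac{17377}{104}$ ($L = 3 - \frac{17065}{2 \cdot 2^{2} \left(11 - 24\right)} = 3 - \frac{17065}{2 \cdot 4 \left(-13\right)} = 3 - \frac{17065}{8 \left(-13\right)} = 3 - \frac{17065}{-104} = 3 - 17065 \left(- \frac{1}{104}\right) = 3 - - \frac{17065}{104} = 3 + \frac{17065}{104} = \frac{17377}{104} \approx 167.09$)
$L - q = \frac{17377}{104} - \frac{16798}{5449} = \frac{92940281}{566696}$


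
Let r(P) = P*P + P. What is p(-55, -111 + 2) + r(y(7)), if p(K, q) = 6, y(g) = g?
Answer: 62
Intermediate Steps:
r(P) = P + P**2 (r(P) = P**2 + P = P + P**2)
p(-55, -111 + 2) + r(y(7)) = 6 + 7*(1 + 7) = 6 + 7*8 = 6 + 56 = 62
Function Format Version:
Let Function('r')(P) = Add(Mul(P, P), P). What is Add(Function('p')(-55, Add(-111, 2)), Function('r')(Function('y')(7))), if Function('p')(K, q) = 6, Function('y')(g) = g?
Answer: 62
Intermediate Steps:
Function('r')(P) = Add(P, Pow(P, 2)) (Function('r')(P) = Add(Pow(P, 2), P) = Add(P, Pow(P, 2)))
Add(Function('p')(-55, Add(-111, 2)), Function('r')(Function('y')(7))) = Add(6, Mul(7, Add(1, 7))) = Add(6, Mul(7, 8)) = Add(6, 56) = 62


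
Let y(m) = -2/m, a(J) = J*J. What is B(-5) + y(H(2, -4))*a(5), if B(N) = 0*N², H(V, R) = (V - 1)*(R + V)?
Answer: 25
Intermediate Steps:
a(J) = J²
H(V, R) = (-1 + V)*(R + V)
B(N) = 0
B(-5) + y(H(2, -4))*a(5) = 0 - 2/(2² - 1*(-4) - 1*2 - 4*2)*5² = 0 - 2/(4 + 4 - 2 - 8)*25 = 0 - 2/(-2)*25 = 0 - 2*(-½)*25 = 0 + 1*25 = 0 + 25 = 25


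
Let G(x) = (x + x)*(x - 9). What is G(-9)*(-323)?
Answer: -104652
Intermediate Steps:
G(x) = 2*x*(-9 + x) (G(x) = (2*x)*(-9 + x) = 2*x*(-9 + x))
G(-9)*(-323) = (2*(-9)*(-9 - 9))*(-323) = (2*(-9)*(-18))*(-323) = 324*(-323) = -104652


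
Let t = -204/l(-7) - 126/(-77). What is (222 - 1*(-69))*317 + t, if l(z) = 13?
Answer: 13189311/143 ≈ 92233.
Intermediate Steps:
t = -2010/143 (t = -204/13 - 126/(-77) = -204*1/13 - 126*(-1/77) = -204/13 + 18/11 = -2010/143 ≈ -14.056)
(222 - 1*(-69))*317 + t = (222 - 1*(-69))*317 - 2010/143 = (222 + 69)*317 - 2010/143 = 291*317 - 2010/143 = 92247 - 2010/143 = 13189311/143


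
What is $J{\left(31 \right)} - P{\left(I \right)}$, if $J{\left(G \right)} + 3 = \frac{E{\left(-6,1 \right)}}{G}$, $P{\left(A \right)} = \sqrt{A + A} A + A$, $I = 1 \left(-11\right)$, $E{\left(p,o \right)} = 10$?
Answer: $\frac{258}{31} + 11 i \sqrt{22} \approx 8.3226 + 51.595 i$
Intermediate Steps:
$I = -11$
$P{\left(A \right)} = A + \sqrt{2} A^{\frac{3}{2}}$ ($P{\left(A \right)} = \sqrt{2 A} A + A = \sqrt{2} \sqrt{A} A + A = \sqrt{2} A^{\frac{3}{2}} + A = A + \sqrt{2} A^{\frac{3}{2}}$)
$J{\left(G \right)} = -3 + \frac{10}{G}$
$J{\left(31 \right)} - P{\left(I \right)} = \left(-3 + \frac{10}{31}\right) - \left(-11 + \sqrt{2} \left(-11\right)^{\frac{3}{2}}\right) = \left(-3 + 10 \cdot \frac{1}{31}\right) - \left(-11 + \sqrt{2} \left(- 11 i \sqrt{11}\right)\right) = \left(-3 + \frac{10}{31}\right) - \left(-11 - 11 i \sqrt{22}\right) = - \frac{83}{31} + \left(11 + 11 i \sqrt{22}\right) = \frac{258}{31} + 11 i \sqrt{22}$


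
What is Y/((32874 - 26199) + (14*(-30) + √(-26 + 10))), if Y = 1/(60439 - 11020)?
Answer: 695/214835600131 - 4*I/1933520401179 ≈ 3.235e-9 - 2.0688e-12*I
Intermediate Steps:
Y = 1/49419 ≈ 2.0235e-5
Y/((32874 - 26199) + (14*(-30) + √(-26 + 10))) = 1/(49419*((32874 - 26199) + (14*(-30) + √(-26 + 10)))) = 1/(49419*(6675 + (-420 + √(-16)))) = 1/(49419*(6675 + (-420 + 4*I))) = 1/(49419*(6255 + 4*I)) = ((6255 - 4*I)/39125041)/49419 = (6255 - 4*I)/1933520401179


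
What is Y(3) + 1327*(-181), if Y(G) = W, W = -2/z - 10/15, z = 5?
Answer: -3602821/15 ≈ -2.4019e+5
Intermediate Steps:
W = -16/15 (W = -2/5 - 10/15 = -2*1/5 - 10*1/15 = -2/5 - 2/3 = -16/15 ≈ -1.0667)
Y(G) = -16/15
Y(3) + 1327*(-181) = -16/15 + 1327*(-181) = -16/15 - 240187 = -3602821/15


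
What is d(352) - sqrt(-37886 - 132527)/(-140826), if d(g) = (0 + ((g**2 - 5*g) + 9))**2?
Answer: 14921355409 + I*sqrt(170413)/140826 ≈ 1.4921e+10 + 0.0029314*I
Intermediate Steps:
d(g) = (9 + g**2 - 5*g)**2 (d(g) = (0 + (9 + g**2 - 5*g))**2 = (9 + g**2 - 5*g)**2)
d(352) - sqrt(-37886 - 132527)/(-140826) = (9 + 352**2 - 5*352)**2 - sqrt(-37886 - 132527)/(-140826) = (9 + 123904 - 1760)**2 - sqrt(-170413)*(-1)/140826 = 122153**2 - I*sqrt(170413)*(-1)/140826 = 14921355409 - (-1)*I*sqrt(170413)/140826 = 14921355409 + I*sqrt(170413)/140826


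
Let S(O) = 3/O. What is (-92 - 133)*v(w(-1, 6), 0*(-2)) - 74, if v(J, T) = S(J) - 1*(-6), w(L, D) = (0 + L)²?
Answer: -2099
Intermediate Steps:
w(L, D) = L²
v(J, T) = 6 + 3/J (v(J, T) = 3/J - 1*(-6) = 3/J + 6 = 6 + 3/J)
(-92 - 133)*v(w(-1, 6), 0*(-2)) - 74 = (-92 - 133)*(6 + 3/((-1)²)) - 74 = -225*(6 + 3/1) - 74 = -225*(6 + 3*1) - 74 = -225*(6 + 3) - 74 = -225*9 - 74 = -2025 - 74 = -2099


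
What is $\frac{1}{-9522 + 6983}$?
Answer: $- \frac{1}{2539} \approx -0.00039386$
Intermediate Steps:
$\frac{1}{-9522 + 6983} = \frac{1}{-2539} = - \frac{1}{2539}$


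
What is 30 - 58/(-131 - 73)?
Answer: 3089/102 ≈ 30.284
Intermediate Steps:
30 - 58/(-131 - 73) = 30 - 58/(-204) = 30 - 1/204*(-58) = 30 + 29/102 = 3089/102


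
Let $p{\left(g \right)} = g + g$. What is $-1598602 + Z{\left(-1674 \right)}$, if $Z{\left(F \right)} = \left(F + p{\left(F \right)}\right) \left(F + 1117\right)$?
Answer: $1198652$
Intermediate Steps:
$p{\left(g \right)} = 2 g$
$Z{\left(F \right)} = 3 F \left(1117 + F\right)$ ($Z{\left(F \right)} = \left(F + 2 F\right) \left(F + 1117\right) = 3 F \left(1117 + F\right)$)
$-1598602 + Z{\left(-1674 \right)} = -1598602 + 3 \left(-1674\right) \left(1117 - 1674\right) = -1598602 + 3 \left(-1674\right) \left(-557\right) = -1598602 + 2797254 = 1198652$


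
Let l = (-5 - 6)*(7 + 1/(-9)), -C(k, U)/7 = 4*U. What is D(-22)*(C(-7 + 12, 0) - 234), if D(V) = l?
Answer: 17732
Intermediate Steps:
C(k, U) = -28*U
l = -682/9 (l = -11*(7 - ⅑) = -11*62/9 = -682/9 ≈ -75.778)
D(V) = -682/9
D(-22)*(C(-7 + 12, 0) - 234) = -682*(-28*0 - 234)/9 = -682*(0 - 234)/9 = -682/9*(-234) = 17732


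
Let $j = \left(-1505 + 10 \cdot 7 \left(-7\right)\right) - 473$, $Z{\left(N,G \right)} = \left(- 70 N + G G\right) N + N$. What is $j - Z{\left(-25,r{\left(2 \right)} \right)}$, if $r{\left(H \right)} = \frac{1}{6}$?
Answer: $\frac{1487077}{36} \approx 41308.0$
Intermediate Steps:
$r{\left(H \right)} = \frac{1}{6}$
$Z{\left(N,G \right)} = N + N \left(G^{2} - 70 N\right)$ ($Z{\left(N,G \right)} = \left(- 70 N + G^{2}\right) N + N = \left(G^{2} - 70 N\right) N + N = N \left(G^{2} - 70 N\right) + N = N + N \left(G^{2} - 70 N\right)$)
$j = -2468$ ($j = \left(-1505 + 70 \left(-7\right)\right) - 473 = \left(-1505 - 490\right) - 473 = -1995 - 473 = -2468$)
$j - Z{\left(-25,r{\left(2 \right)} \right)} = -2468 - - 25 \left(1 + \left(\frac{1}{6}\right)^{2} - -1750\right) = -2468 - - 25 \left(1 + \frac{1}{36} + 1750\right) = -2468 - \left(-25\right) \frac{63037}{36} = -2468 - - \frac{1575925}{36} = -2468 + \frac{1575925}{36} = \frac{1487077}{36}$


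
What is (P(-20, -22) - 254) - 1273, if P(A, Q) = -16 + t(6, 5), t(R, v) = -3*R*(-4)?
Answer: -1471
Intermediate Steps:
t(R, v) = 12*R
P(A, Q) = 56 (P(A, Q) = -16 + 12*6 = -16 + 72 = 56)
(P(-20, -22) - 254) - 1273 = (56 - 254) - 1273 = -198 - 1273 = -1471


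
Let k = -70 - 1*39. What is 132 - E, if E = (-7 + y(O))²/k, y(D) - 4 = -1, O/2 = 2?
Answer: 14404/109 ≈ 132.15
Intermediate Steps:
O = 4 (O = 2*2 = 4)
y(D) = 3 (y(D) = 4 - 1 = 3)
k = -109 (k = -70 - 39 = -109)
E = -16/109 (E = (-7 + 3)²/(-109) = (-4)²*(-1/109) = 16*(-1/109) = -16/109 ≈ -0.14679)
132 - E = 132 - 1*(-16/109) = 132 + 16/109 = 14404/109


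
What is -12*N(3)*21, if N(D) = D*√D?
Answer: -756*√3 ≈ -1309.4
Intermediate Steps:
N(D) = D^(3/2)
-12*N(3)*21 = -36*√3*21 = -756*√3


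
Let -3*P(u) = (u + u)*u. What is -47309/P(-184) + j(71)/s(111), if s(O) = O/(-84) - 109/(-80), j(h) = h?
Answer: 117195367/67712 ≈ 1730.8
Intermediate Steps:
P(u) = -2*u²/3 (P(u) = -(u + u)*u/3 = -2*u*u/3 = -2*u²/3)
s(O) = 109/80 - O/84 (s(O) = O*(-1/84) - 109*(-1/80) = -O/84 + 109/80 = 109/80 - O/84)
-47309/P(-184) + j(71)/s(111) = -47309/((-⅔*(-184)²)) + 71/(109/80 - 1/84*111) = -47309/((-⅔*33856)) + 71/(109/80 - 37/28) = -47309/(-67712/3) + 71/(23/560) = -47309*(-3/67712) + 71*(560/23) = 141927/67712 + 39760/23 = 117195367/67712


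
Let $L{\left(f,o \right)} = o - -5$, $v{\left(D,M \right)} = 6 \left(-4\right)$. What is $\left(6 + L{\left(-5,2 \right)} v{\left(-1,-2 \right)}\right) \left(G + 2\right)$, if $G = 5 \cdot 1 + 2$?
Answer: $-1458$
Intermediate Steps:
$v{\left(D,M \right)} = -24$
$L{\left(f,o \right)} = 5 + o$ ($L{\left(f,o \right)} = o + 5 = 5 + o$)
$G = 7$ ($G = 5 + 2 = 7$)
$\left(6 + L{\left(-5,2 \right)} v{\left(-1,-2 \right)}\right) \left(G + 2\right) = \left(6 + \left(5 + 2\right) \left(-24\right)\right) \left(7 + 2\right) = \left(6 + 7 \left(-24\right)\right) 9 = \left(6 - 168\right) 9 = \left(-162\right) 9 = -1458$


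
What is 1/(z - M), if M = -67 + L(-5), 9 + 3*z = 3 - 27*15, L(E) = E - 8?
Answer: -1/57 ≈ -0.017544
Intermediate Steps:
L(E) = -8 + E
z = -137 (z = -3 + (3 - 27*15)/3 = -3 + (3 - 405)/3 = -3 + (⅓)*(-402) = -3 - 134 = -137)
M = -80 (M = -67 + (-8 - 5) = -67 - 13 = -80)
1/(z - M) = 1/(-137 - 1*(-80)) = 1/(-137 + 80) = 1/(-57) = -1/57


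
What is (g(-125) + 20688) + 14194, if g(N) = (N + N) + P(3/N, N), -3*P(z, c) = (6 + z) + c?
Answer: 13001878/375 ≈ 34672.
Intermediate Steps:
P(z, c) = -2 - c/3 - z/3 (P(z, c) = -((6 + z) + c)/3 = -(6 + c + z)/3 = -2 - c/3 - z/3)
g(N) = -2 - 1/N + 5*N/3 (g(N) = (N + N) + (-2 - N/3 - 1/N) = 2*N + (-2 - N/3 - 1/N) = 2*N + (-2 - 1/N - N/3) = -2 - 1/N + 5*N/3)
(g(-125) + 20688) + 14194 = ((-2 - 1/(-125) + (5/3)*(-125)) + 20688) + 14194 = ((-2 - 1*(-1/125) - 625/3) + 20688) + 14194 = ((-2 + 1/125 - 625/3) + 20688) + 14194 = (-78872/375 + 20688) + 14194 = 7679128/375 + 14194 = 13001878/375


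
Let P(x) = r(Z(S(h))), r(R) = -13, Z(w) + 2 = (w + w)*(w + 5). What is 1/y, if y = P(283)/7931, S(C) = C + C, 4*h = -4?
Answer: -7931/13 ≈ -610.08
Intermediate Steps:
h = -1 (h = (¼)*(-4) = -1)
S(C) = 2*C
Z(w) = -2 + 2*w*(5 + w) (Z(w) = -2 + (w + w)*(w + 5) = -2 + (2*w)*(5 + w) = -2 + 2*w*(5 + w))
P(x) = -13
y = -13/7931 ≈ -0.0016391
1/y = 1/(-13/7931) = -7931/13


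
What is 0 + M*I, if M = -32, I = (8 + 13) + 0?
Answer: -672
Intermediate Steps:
I = 21 (I = 21 + 0 = 21)
0 + M*I = 0 - 32*21 = 0 - 672 = -672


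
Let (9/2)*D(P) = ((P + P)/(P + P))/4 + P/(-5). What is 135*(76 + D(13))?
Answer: 20379/2 ≈ 10190.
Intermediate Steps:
D(P) = 1/18 - 2*P/45 (D(P) = 2*(((P + P)/(P + P))/4 + P/(-5))/9 = 2*(((2*P)/((2*P)))*(¼) + P*(-⅕))/9 = 2*(((2*P)*(1/(2*P)))*(¼) - P/5)/9 = 2*(1*(¼) - P/5)/9 = 2*(¼ - P/5)/9 = 1/18 - 2*P/45)
135*(76 + D(13)) = 135*(76 + (1/18 - 2/45*13)) = 135*(76 + (1/18 - 26/45)) = 135*(76 - 47/90) = 135*(6793/90) = 20379/2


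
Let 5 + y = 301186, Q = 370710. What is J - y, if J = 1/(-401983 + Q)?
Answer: -9418833414/31273 ≈ -3.0118e+5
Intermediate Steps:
y = 301181 (y = -5 + 301186 = 301181)
J = -1/31273 (J = 1/(-401983 + 370710) = 1/(-31273) = -1/31273 ≈ -3.1976e-5)
J - y = -1/31273 - 1*301181 = -1/31273 - 301181 = -9418833414/31273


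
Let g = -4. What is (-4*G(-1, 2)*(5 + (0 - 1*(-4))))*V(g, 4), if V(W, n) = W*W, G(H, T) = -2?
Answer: 1152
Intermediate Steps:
V(W, n) = W**2
(-4*G(-1, 2)*(5 + (0 - 1*(-4))))*V(g, 4) = -(-8)*(5 + (0 - 1*(-4)))*(-4)**2 = -(-8)*(5 + (0 + 4))*16 = -(-8)*(5 + 4)*16 = -(-8)*9*16 = -4*(-18)*16 = 72*16 = 1152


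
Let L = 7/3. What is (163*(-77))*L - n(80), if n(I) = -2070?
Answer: -81647/3 ≈ -27216.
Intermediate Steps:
L = 7/3 (L = 7*(1/3) = 7/3 ≈ 2.3333)
(163*(-77))*L - n(80) = (163*(-77))*(7/3) - 1*(-2070) = -12551*7/3 + 2070 = -87857/3 + 2070 = -81647/3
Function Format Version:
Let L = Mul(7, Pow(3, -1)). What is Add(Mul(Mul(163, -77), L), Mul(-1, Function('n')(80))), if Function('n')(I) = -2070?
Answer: Rational(-81647, 3) ≈ -27216.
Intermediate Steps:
L = Rational(7, 3) (L = Mul(7, Rational(1, 3)) = Rational(7, 3) ≈ 2.3333)
Add(Mul(Mul(163, -77), L), Mul(-1, Function('n')(80))) = Add(Mul(Mul(163, -77), Rational(7, 3)), Mul(-1, -2070)) = Add(Mul(-12551, Rational(7, 3)), 2070) = Add(Rational(-87857, 3), 2070) = Rational(-81647, 3)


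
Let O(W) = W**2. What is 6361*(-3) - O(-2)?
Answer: -19087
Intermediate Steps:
6361*(-3) - O(-2) = 6361*(-3) - 1*(-2)**2 = -19083 - 1*4 = -19083 - 4 = -19087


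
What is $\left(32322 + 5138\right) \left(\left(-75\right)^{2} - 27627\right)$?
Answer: $-824194920$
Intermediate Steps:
$\left(32322 + 5138\right) \left(\left(-75\right)^{2} - 27627\right) = 37460 \left(5625 - 27627\right) = 37460 \left(-22002\right) = -824194920$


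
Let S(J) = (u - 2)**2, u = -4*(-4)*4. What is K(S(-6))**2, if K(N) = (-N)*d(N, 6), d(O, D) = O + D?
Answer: 219022240360000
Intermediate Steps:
u = 64 (u = 16*4 = 64)
S(J) = 3844 (S(J) = (64 - 2)**2 = 62**2 = 3844)
d(O, D) = D + O
K(N) = -N*(6 + N) (K(N) = (-N)*(6 + N) = -N*(6 + N))
K(S(-6))**2 = (-1*3844*(6 + 3844))**2 = (-1*3844*3850)**2 = (-14799400)**2 = 219022240360000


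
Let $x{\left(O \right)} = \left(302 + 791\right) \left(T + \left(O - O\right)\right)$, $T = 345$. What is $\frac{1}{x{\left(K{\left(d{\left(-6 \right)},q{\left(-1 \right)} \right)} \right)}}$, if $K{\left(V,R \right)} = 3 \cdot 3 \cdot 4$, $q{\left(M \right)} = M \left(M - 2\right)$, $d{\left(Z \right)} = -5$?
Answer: $\frac{1}{377085} \approx 2.6519 \cdot 10^{-6}$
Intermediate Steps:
$q{\left(M \right)} = M \left(-2 + M\right)$
$K{\left(V,R \right)} = 36$ ($K{\left(V,R \right)} = 9 \cdot 4 = 36$)
$x{\left(O \right)} = 377085$ ($x{\left(O \right)} = \left(302 + 791\right) \left(345 + \left(O - O\right)\right) = 1093 \left(345 + 0\right) = 1093 \cdot 345 = 377085$)
$\frac{1}{x{\left(K{\left(d{\left(-6 \right)},q{\left(-1 \right)} \right)} \right)}} = \frac{1}{377085}$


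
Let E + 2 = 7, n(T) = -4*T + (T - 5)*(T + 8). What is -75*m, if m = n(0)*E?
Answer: 15000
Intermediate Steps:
n(T) = -4*T + (-5 + T)*(8 + T)
E = 5 (E = -2 + 7 = 5)
m = -200 (m = (-40 + 0² - 1*0)*5 = (-40 + 0 + 0)*5 = -40*5 = -200)
-75*m = -75*(-200) = 15000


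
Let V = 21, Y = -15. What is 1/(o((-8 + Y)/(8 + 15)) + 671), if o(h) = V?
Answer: 1/692 ≈ 0.0014451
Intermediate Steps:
o(h) = 21
1/(o((-8 + Y)/(8 + 15)) + 671) = 1/(21 + 671) = 1/692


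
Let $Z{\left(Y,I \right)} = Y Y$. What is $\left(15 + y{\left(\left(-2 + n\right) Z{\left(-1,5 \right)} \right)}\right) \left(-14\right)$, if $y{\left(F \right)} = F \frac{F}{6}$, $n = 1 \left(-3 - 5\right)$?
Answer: $- \frac{1330}{3} \approx -443.33$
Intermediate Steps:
$Z{\left(Y,I \right)} = Y^{2}$
$n = -8$ ($n = 1 \left(-8\right) = -8$)
$y{\left(F \right)} = \frac{F^{2}}{6}$ ($y{\left(F \right)} = F F \frac{1}{6} = F \frac{F}{6} = \frac{F^{2}}{6}$)
$\left(15 + y{\left(\left(-2 + n\right) Z{\left(-1,5 \right)} \right)}\right) \left(-14\right) = \left(15 + \frac{\left(\left(-2 - 8\right) \left(-1\right)^{2}\right)^{2}}{6}\right) \left(-14\right) = \left(15 + \frac{\left(\left(-10\right) 1\right)^{2}}{6}\right) \left(-14\right) = \left(15 + \frac{\left(-10\right)^{2}}{6}\right) \left(-14\right) = \left(15 + \frac{1}{6} \cdot 100\right) \left(-14\right) = \left(15 + \frac{50}{3}\right) \left(-14\right) = \frac{95}{3} \left(-14\right) = - \frac{1330}{3}$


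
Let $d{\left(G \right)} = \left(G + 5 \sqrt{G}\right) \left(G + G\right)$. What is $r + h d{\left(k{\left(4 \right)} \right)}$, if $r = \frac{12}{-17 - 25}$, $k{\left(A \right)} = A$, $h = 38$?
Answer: $\frac{29790}{7} \approx 4255.7$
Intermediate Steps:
$d{\left(G \right)} = 2 G \left(G + 5 \sqrt{G}\right)$ ($d{\left(G \right)} = \left(G + 5 \sqrt{G}\right) 2 G = 2 G \left(G + 5 \sqrt{G}\right)$)
$r = - \frac{2}{7}$ ($r = \frac{12}{-42} = 12 \left(- \frac{1}{42}\right) = - \frac{2}{7} \approx -0.28571$)
$r + h d{\left(k{\left(4 \right)} \right)} = - \frac{2}{7} + 38 \left(2 \cdot 4^{2} + 10 \cdot 4^{\frac{3}{2}}\right) = - \frac{2}{7} + 38 \left(2 \cdot 16 + 10 \cdot 8\right) = - \frac{2}{7} + 38 \left(32 + 80\right) = - \frac{2}{7} + 38 \cdot 112 = - \frac{2}{7} + 4256 = \frac{29790}{7}$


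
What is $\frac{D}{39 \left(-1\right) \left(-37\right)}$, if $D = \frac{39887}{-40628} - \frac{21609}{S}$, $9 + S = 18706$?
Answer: $- \frac{231956813}{156590590884} \approx -0.0014813$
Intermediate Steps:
$S = 18697$ ($S = -9 + 18706 = 18697$)
$D = - \frac{231956813}{108517388}$ ($D = \frac{39887}{-40628} - \frac{21609}{18697} = 39887 \left(- \frac{1}{40628}\right) - \frac{3087}{2671} = - \frac{39887}{40628} - \frac{3087}{2671} = - \frac{231956813}{108517388} \approx -2.1375$)
$\frac{D}{39 \left(-1\right) \left(-37\right)} = - \frac{231956813}{108517388 \cdot 39 \left(-1\right) \left(-37\right)} = - \frac{231956813}{108517388 \left(\left(-39\right) \left(-37\right)\right)} = - \frac{231956813}{108517388 \cdot 1443} = \left(- \frac{231956813}{108517388}\right) \frac{1}{1443} = - \frac{231956813}{156590590884}$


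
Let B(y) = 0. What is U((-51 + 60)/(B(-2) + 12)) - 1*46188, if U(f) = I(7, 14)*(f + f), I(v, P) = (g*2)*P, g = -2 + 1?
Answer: -46230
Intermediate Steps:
g = -1
I(v, P) = -2*P (I(v, P) = (-1*2)*P = -2*P)
U(f) = -56*f (U(f) = (-2*14)*(f + f) = -56*f)
U((-51 + 60)/(B(-2) + 12)) - 1*46188 = -56*(-51 + 60)/(0 + 12) - 1*46188 = -504/12 - 46188 = -56*¾ - 46188 = -42 - 46188 = -46230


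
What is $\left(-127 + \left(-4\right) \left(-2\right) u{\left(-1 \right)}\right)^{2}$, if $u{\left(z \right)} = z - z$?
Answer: $16129$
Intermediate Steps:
$u{\left(z \right)} = 0$
$\left(-127 + \left(-4\right) \left(-2\right) u{\left(-1 \right)}\right)^{2} = \left(-127 + \left(-4\right) \left(-2\right) 0\right)^{2} = \left(-127 + 8 \cdot 0\right)^{2} = \left(-127 + 0\right)^{2} = \left(-127\right)^{2} = 16129$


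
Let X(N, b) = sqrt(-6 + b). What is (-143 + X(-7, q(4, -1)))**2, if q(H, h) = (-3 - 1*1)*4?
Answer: (143 - I*sqrt(22))**2 ≈ 20427.0 - 1341.5*I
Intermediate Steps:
q(H, h) = -16 (q(H, h) = (-3 - 1)*4 = -4*4 = -16)
(-143 + X(-7, q(4, -1)))**2 = (-143 + sqrt(-6 - 16))**2 = (-143 + sqrt(-22))**2 = (-143 + I*sqrt(22))**2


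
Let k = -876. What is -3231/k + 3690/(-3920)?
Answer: 78609/28616 ≈ 2.7470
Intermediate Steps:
-3231/k + 3690/(-3920) = -3231/(-876) + 3690/(-3920) = -3231*(-1/876) + 3690*(-1/3920) = 1077/292 - 369/392 = 78609/28616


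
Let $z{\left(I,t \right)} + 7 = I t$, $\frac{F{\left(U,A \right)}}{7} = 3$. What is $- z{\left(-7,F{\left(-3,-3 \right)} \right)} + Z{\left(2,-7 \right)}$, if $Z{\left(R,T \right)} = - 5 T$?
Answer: $189$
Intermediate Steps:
$F{\left(U,A \right)} = 21$ ($F{\left(U,A \right)} = 7 \cdot 3 = 21$)
$z{\left(I,t \right)} = -7 + I t$
$- z{\left(-7,F{\left(-3,-3 \right)} \right)} + Z{\left(2,-7 \right)} = - (-7 - 147) - -35 = - (-7 - 147) + 35 = \left(-1\right) \left(-154\right) + 35 = 154 + 35 = 189$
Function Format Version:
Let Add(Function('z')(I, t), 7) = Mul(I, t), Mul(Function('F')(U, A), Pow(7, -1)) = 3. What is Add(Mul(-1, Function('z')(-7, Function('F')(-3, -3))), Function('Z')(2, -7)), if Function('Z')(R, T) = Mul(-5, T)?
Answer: 189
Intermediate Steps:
Function('F')(U, A) = 21 (Function('F')(U, A) = Mul(7, 3) = 21)
Function('z')(I, t) = Add(-7, Mul(I, t))
Add(Mul(-1, Function('z')(-7, Function('F')(-3, -3))), Function('Z')(2, -7)) = Add(Mul(-1, Add(-7, Mul(-7, 21))), Mul(-5, -7)) = Add(Mul(-1, Add(-7, -147)), 35) = Add(Mul(-1, -154), 35) = Add(154, 35) = 189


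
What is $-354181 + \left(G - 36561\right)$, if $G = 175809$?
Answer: $-214933$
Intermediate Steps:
$-354181 + \left(G - 36561\right) = -354181 + \left(175809 - 36561\right) = -354181 + 139248 = -214933$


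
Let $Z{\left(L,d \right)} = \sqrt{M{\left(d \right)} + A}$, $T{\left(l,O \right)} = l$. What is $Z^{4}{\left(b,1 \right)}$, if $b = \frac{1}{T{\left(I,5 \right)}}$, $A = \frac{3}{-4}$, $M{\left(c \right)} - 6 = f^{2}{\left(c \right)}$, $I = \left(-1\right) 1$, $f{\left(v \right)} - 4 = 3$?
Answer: $\frac{47089}{16} \approx 2943.1$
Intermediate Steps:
$f{\left(v \right)} = 7$ ($f{\left(v \right)} = 4 + 3 = 7$)
$I = -1$
$M{\left(c \right)} = 55$ ($M{\left(c \right)} = 6 + 7^{2} = 6 + 49 = 55$)
$A = - \frac{3}{4}$ ($A = 3 \left(- \frac{1}{4}\right) = - \frac{3}{4} \approx -0.75$)
$b = -1$ ($b = \frac{1}{-1} = -1$)
$Z{\left(L,d \right)} = \frac{\sqrt{217}}{2}$ ($Z{\left(L,d \right)} = \sqrt{55 - \frac{3}{4}} = \sqrt{\frac{217}{4}} = \frac{\sqrt{217}}{2}$)
$Z^{4}{\left(b,1 \right)} = \left(\frac{\sqrt{217}}{2}\right)^{4} = \frac{47089}{16}$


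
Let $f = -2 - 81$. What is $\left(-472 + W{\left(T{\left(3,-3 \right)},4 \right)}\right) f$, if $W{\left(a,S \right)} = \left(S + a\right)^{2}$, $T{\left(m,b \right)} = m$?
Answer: $35109$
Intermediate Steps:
$f = -83$ ($f = -2 - 81 = -83$)
$\left(-472 + W{\left(T{\left(3,-3 \right)},4 \right)}\right) f = \left(-472 + \left(4 + 3\right)^{2}\right) \left(-83\right) = \left(-472 + 7^{2}\right) \left(-83\right) = \left(-472 + 49\right) \left(-83\right) = \left(-423\right) \left(-83\right) = 35109$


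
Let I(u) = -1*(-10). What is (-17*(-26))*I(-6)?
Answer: 4420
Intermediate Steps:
I(u) = 10
(-17*(-26))*I(-6) = -17*(-26)*10 = 442*10 = 4420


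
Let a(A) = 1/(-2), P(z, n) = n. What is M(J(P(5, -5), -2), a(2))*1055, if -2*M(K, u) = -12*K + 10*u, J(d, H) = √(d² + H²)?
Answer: 5275/2 + 6330*√29 ≈ 36726.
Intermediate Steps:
a(A) = -½
J(d, H) = √(H² + d²)
M(K, u) = -5*u + 6*K (M(K, u) = -(-12*K + 10*u)/2 = -5*u + 6*K)
M(J(P(5, -5), -2), a(2))*1055 = (-5*(-½) + 6*√((-2)² + (-5)²))*1055 = (5/2 + 6*√(4 + 25))*1055 = (5/2 + 6*√29)*1055 = 5275/2 + 6330*√29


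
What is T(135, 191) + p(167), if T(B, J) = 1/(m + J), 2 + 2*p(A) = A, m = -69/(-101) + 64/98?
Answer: 78534389/951872 ≈ 82.505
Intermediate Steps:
m = 6613/4949 (m = -69*(-1/101) + 64*(1/98) = 69/101 + 32/49 = 6613/4949 ≈ 1.3362)
p(A) = -1 + A/2
T(B, J) = 1/(6613/4949 + J)
T(135, 191) + p(167) = 4949/(6613 + 4949*191) + (-1 + (½)*167) = 4949/(6613 + 945259) + (-1 + 167/2) = 4949/951872 + 165/2 = 78534389/951872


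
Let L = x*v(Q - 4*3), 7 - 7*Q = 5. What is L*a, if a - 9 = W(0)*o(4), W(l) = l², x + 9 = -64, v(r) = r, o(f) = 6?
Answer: 53874/7 ≈ 7696.3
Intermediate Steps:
Q = 2/7 (Q = 1 - ⅐*5 = 1 - 5/7 = 2/7 ≈ 0.28571)
x = -73 (x = -9 - 64 = -73)
L = 5986/7 (L = -73*(2/7 - 4*3) = -73*(2/7 - 12) = -73*(-82/7) = 5986/7 ≈ 855.14)
a = 9 (a = 9 + 0²*6 = 9 + 0*6 = 9 + 0 = 9)
L*a = (5986/7)*9 = 53874/7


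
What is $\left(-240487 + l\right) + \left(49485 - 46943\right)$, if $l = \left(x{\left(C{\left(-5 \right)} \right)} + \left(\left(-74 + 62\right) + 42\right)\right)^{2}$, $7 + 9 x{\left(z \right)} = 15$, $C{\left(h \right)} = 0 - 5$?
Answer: $- \frac{19196261}{81} \approx -2.3699 \cdot 10^{5}$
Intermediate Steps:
$C{\left(h \right)} = -5$ ($C{\left(h \right)} = 0 - 5 = -5$)
$x{\left(z \right)} = \frac{8}{9}$ ($x{\left(z \right)} = - \frac{7}{9} + \frac{1}{9} \cdot 15 = - \frac{7}{9} + \frac{5}{3} = \frac{8}{9}$)
$l = \frac{77284}{81}$ ($l = \left(\frac{8}{9} + \left(\left(-74 + 62\right) + 42\right)\right)^{2} = \left(\frac{8}{9} + \left(-12 + 42\right)\right)^{2} = \left(\frac{8}{9} + 30\right)^{2} = \left(\frac{278}{9}\right)^{2} = \frac{77284}{81} \approx 954.12$)
$\left(-240487 + l\right) + \left(49485 - 46943\right) = \left(-240487 + \frac{77284}{81}\right) + \left(49485 - 46943\right) = - \frac{19402163}{81} + 2542 = - \frac{19196261}{81}$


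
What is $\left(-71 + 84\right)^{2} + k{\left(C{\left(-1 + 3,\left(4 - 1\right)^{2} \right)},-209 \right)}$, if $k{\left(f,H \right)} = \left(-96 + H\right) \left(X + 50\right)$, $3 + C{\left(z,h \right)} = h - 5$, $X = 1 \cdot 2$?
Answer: $-15691$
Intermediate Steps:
$X = 2$
$C{\left(z,h \right)} = -8 + h$ ($C{\left(z,h \right)} = -3 + \left(h - 5\right) = -3 + \left(-5 + h\right) = -8 + h$)
$k{\left(f,H \right)} = -4992 + 52 H$ ($k{\left(f,H \right)} = \left(-96 + H\right) \left(2 + 50\right) = \left(-96 + H\right) 52 = -4992 + 52 H$)
$\left(-71 + 84\right)^{2} + k{\left(C{\left(-1 + 3,\left(4 - 1\right)^{2} \right)},-209 \right)} = \left(-71 + 84\right)^{2} + \left(-4992 + 52 \left(-209\right)\right) = 13^{2} - 15860 = 169 - 15860 = -15691$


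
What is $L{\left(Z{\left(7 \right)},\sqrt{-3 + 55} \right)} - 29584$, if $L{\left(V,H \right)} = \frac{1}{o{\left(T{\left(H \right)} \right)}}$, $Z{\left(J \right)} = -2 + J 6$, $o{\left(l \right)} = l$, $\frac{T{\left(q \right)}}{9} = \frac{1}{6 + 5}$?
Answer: $- \frac{266245}{9} \approx -29583.0$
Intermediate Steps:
$T{\left(q \right)} = \frac{9}{11}$ ($T{\left(q \right)} = \frac{9}{6 + 5} = \frac{9}{11}$)
$Z{\left(J \right)} = -2 + 6 J$
$L{\left(V,H \right)} = \frac{11}{9}$ ($L{\left(V,H \right)} = \frac{1}{\frac{9}{11}} = \frac{11}{9}$)
$L{\left(Z{\left(7 \right)},\sqrt{-3 + 55} \right)} - 29584 = \frac{11}{9} - 29584 = - \frac{266245}{9}$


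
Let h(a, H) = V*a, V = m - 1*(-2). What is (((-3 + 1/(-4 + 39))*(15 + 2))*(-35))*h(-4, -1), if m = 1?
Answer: -21216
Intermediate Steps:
V = 3 (V = 1 - 1*(-2) = 1 + 2 = 3)
h(a, H) = 3*a
(((-3 + 1/(-4 + 39))*(15 + 2))*(-35))*h(-4, -1) = (((-3 + 1/(-4 + 39))*(15 + 2))*(-35))*(3*(-4)) = (((-3 + 1/35)*17)*(-35))*(-12) = (-104/35*17*(-35))*(-12) = -1768/35*(-35)*(-12) = 1768*(-12) = -21216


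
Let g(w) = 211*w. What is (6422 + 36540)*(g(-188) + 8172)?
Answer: -1353131152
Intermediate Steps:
(6422 + 36540)*(g(-188) + 8172) = (6422 + 36540)*(211*(-188) + 8172) = 42962*(-39668 + 8172) = 42962*(-31496) = -1353131152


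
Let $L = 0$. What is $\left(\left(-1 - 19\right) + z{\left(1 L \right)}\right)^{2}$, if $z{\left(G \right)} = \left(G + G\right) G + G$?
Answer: $400$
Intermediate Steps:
$z{\left(G \right)} = G + 2 G^{2}$ ($z{\left(G \right)} = 2 G G + G = 2 G^{2} + G = G + 2 G^{2}$)
$\left(\left(-1 - 19\right) + z{\left(1 L \right)}\right)^{2} = \left(\left(-1 - 19\right) + 1 \cdot 0 \left(1 + 2 \cdot 1 \cdot 0\right)\right)^{2} = \left(-20 + 0 \left(1 + 2 \cdot 0\right)\right)^{2} = \left(-20 + 0 \left(1 + 0\right)\right)^{2} = \left(-20 + 0 \cdot 1\right)^{2} = \left(-20 + 0\right)^{2} = \left(-20\right)^{2} = 400$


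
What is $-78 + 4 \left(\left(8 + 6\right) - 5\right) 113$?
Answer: $3990$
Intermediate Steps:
$-78 + 4 \left(\left(8 + 6\right) - 5\right) 113 = -78 + 4 \left(14 - 5\right) 113 = -78 + 4 \cdot 9 \cdot 113 = -78 + 36 \cdot 113 = -78 + 4068 = 3990$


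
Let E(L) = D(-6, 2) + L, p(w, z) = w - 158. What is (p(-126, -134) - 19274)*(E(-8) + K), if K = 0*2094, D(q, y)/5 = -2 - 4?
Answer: 743204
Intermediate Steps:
D(q, y) = -30 (D(q, y) = 5*(-2 - 4) = 5*(-6) = -30)
K = 0
p(w, z) = -158 + w
E(L) = -30 + L
(p(-126, -134) - 19274)*(E(-8) + K) = ((-158 - 126) - 19274)*((-30 - 8) + 0) = (-284 - 19274)*(-38 + 0) = -19558*(-38) = 743204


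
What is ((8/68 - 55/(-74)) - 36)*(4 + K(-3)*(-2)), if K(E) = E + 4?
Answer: -44205/629 ≈ -70.278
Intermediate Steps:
K(E) = 4 + E
((8/68 - 55/(-74)) - 36)*(4 + K(-3)*(-2)) = ((8/68 - 55/(-74)) - 36)*(4 + (4 - 3)*(-2)) = ((8*(1/68) - 55*(-1/74)) - 36)*(4 + 1*(-2)) = ((2/17 + 55/74) - 36)*(4 - 2) = (1083/1258 - 36)*2 = -44205/1258*2 = -44205/629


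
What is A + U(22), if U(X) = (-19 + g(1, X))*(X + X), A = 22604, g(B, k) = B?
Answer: 21812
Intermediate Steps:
U(X) = -36*X (U(X) = (-19 + 1)*(X + X) = -36*X)
A + U(22) = 22604 - 36*22 = 22604 - 792 = 21812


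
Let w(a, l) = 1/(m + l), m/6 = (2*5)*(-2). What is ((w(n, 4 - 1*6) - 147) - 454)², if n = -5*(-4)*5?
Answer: 5376262329/14884 ≈ 3.6121e+5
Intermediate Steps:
m = -120 (m = 6*((2*5)*(-2)) = 6*(10*(-2)) = 6*(-20) = -120)
n = 100 (n = 20*5 = 100)
w(a, l) = 1/(-120 + l)
((w(n, 4 - 1*6) - 147) - 454)² = ((1/(-120 + (4 - 1*6)) - 147) - 454)² = ((1/(-120 + (4 - 6)) - 147) - 454)² = ((1/(-120 - 2) - 147) - 454)² = ((1/(-122) - 147) - 454)² = ((-1/122 - 147) - 454)² = (-17935/122 - 454)² = (-73323/122)² = 5376262329/14884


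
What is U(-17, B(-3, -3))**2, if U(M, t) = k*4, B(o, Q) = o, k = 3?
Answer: 144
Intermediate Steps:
U(M, t) = 12 (U(M, t) = 3*4 = 12)
U(-17, B(-3, -3))**2 = 12**2 = 144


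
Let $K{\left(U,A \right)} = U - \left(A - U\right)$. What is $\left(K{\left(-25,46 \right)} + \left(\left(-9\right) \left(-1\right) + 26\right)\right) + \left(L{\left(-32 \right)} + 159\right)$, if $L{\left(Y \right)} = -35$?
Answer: $63$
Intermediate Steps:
$K{\left(U,A \right)} = - A + 2 U$
$\left(K{\left(-25,46 \right)} + \left(\left(-9\right) \left(-1\right) + 26\right)\right) + \left(L{\left(-32 \right)} + 159\right) = \left(\left(\left(-1\right) 46 + 2 \left(-25\right)\right) + \left(\left(-9\right) \left(-1\right) + 26\right)\right) + \left(-35 + 159\right) = \left(\left(-46 - 50\right) + \left(9 + 26\right)\right) + 124 = \left(-96 + 35\right) + 124 = -61 + 124 = 63$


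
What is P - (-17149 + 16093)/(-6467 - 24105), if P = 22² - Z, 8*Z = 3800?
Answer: 68523/7643 ≈ 8.9655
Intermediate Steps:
Z = 475 (Z = (⅛)*3800 = 475)
P = 9 (P = 22² - 1*475 = 484 - 475 = 9)
P - (-17149 + 16093)/(-6467 - 24105) = 9 - (-17149 + 16093)/(-6467 - 24105) = 9 - (-1056)/(-30572) = 9 - (-1056)*(-1)/30572 = 9 - 1*264/7643 = 9 - 264/7643 = 68523/7643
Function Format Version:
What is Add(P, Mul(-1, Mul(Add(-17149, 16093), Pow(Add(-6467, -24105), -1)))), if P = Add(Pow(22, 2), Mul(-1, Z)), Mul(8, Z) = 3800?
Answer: Rational(68523, 7643) ≈ 8.9655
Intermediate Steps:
Z = 475 (Z = Mul(Rational(1, 8), 3800) = 475)
P = 9 (P = Add(Pow(22, 2), Mul(-1, 475)) = Add(484, -475) = 9)
Add(P, Mul(-1, Mul(Add(-17149, 16093), Pow(Add(-6467, -24105), -1)))) = Add(9, Mul(-1, Mul(Add(-17149, 16093), Pow(Add(-6467, -24105), -1)))) = Add(9, Mul(-1, Mul(-1056, Pow(-30572, -1)))) = Add(9, Mul(-1, Mul(-1056, Rational(-1, 30572)))) = Add(9, Mul(-1, Rational(264, 7643))) = Add(9, Rational(-264, 7643)) = Rational(68523, 7643)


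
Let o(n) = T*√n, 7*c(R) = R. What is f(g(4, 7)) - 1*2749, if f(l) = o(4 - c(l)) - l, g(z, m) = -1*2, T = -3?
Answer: -2747 - 3*√210/7 ≈ -2753.2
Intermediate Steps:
c(R) = R/7
g(z, m) = -2
o(n) = -3*√n
f(l) = -l - 3*√(4 - l/7) (f(l) = -3*√(4 - l/7) - l = -l - 3*√(4 - l/7))
f(g(4, 7)) - 1*2749 = (-1*(-2) - 3*√(196 - 7*(-2))/7) - 1*2749 = (2 - 3*√(196 + 14)/7) - 2749 = (2 - 3*√210/7) - 2749 = -2747 - 3*√210/7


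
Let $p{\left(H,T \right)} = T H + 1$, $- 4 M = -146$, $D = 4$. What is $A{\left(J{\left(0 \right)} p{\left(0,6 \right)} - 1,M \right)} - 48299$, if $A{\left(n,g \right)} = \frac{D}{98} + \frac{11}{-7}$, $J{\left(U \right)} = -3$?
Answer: $- \frac{2366726}{49} \approx -48301.0$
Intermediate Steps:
$M = \frac{73}{2}$ ($M = \left(- \frac{1}{4}\right) \left(-146\right) = \frac{73}{2} \approx 36.5$)
$p{\left(H,T \right)} = 1 + H T$ ($p{\left(H,T \right)} = H T + 1 = 1 + H T$)
$A{\left(n,g \right)} = - \frac{75}{49}$ ($A{\left(n,g \right)} = \frac{4}{98} + \frac{11}{-7} = 4 \cdot \frac{1}{98} + 11 \left(- \frac{1}{7}\right) = \frac{2}{49} - \frac{11}{7} = - \frac{75}{49}$)
$A{\left(J{\left(0 \right)} p{\left(0,6 \right)} - 1,M \right)} - 48299 = - \frac{75}{49} - 48299 = - \frac{2366726}{49}$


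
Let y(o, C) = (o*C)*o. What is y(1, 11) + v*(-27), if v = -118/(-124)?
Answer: -911/62 ≈ -14.694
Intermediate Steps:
v = 59/62 (v = -118*(-1/124) = 59/62 ≈ 0.95161)
y(o, C) = C*o**2 (y(o, C) = (C*o)*o = C*o**2)
y(1, 11) + v*(-27) = 11*1**2 + (59/62)*(-27) = 11*1 - 1593/62 = 11 - 1593/62 = -911/62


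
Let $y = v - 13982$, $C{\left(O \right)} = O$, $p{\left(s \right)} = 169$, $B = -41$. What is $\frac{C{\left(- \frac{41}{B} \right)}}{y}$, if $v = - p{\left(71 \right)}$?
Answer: $- \frac{1}{14151} \approx -7.0666 \cdot 10^{-5}$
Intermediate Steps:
$v = -169$ ($v = \left(-1\right) 169 = -169$)
$y = -14151$ ($y = -169 - 13982 = -14151$)
$\frac{C{\left(- \frac{41}{B} \right)}}{y} = \frac{\left(-41\right) \frac{1}{-41}}{-14151} = \left(-41\right) \left(- \frac{1}{41}\right) \left(- \frac{1}{14151}\right) = 1 \left(- \frac{1}{14151}\right) = - \frac{1}{14151}$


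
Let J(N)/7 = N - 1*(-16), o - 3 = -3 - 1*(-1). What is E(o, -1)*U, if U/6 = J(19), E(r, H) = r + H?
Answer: 0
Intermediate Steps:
o = 1 (o = 3 + (-3 - 1*(-1)) = 3 + (-3 + 1) = 3 - 2 = 1)
E(r, H) = H + r
J(N) = 112 + 7*N (J(N) = 7*(N - 1*(-16)) = 7*(N + 16) = 7*(16 + N) = 112 + 7*N)
U = 1470 (U = 6*(112 + 7*19) = 6*(112 + 133) = 6*245 = 1470)
E(o, -1)*U = (-1 + 1)*1470 = 0*1470 = 0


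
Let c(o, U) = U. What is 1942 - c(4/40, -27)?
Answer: 1969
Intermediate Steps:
1942 - c(4/40, -27) = 1942 - 1*(-27) = 1942 + 27 = 1969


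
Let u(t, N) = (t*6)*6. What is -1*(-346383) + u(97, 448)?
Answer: 349875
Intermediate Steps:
u(t, N) = 36*t (u(t, N) = (6*t)*6 = 36*t)
-1*(-346383) + u(97, 448) = -1*(-346383) + 36*97 = 346383 + 3492 = 349875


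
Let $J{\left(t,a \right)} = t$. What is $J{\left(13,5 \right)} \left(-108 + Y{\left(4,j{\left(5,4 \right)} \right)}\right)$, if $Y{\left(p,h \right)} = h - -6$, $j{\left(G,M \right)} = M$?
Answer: $-1274$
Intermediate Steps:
$Y{\left(p,h \right)} = 6 + h$ ($Y{\left(p,h \right)} = h + 6 = 6 + h$)
$J{\left(13,5 \right)} \left(-108 + Y{\left(4,j{\left(5,4 \right)} \right)}\right) = 13 \left(-108 + \left(6 + 4\right)\right) = 13 \left(-108 + 10\right) = 13 \left(-98\right) = -1274$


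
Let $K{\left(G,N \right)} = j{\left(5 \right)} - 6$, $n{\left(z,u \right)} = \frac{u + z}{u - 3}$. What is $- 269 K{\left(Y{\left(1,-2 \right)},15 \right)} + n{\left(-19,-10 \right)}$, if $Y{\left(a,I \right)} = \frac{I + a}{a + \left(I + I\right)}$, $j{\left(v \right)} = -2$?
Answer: $\frac{28005}{13} \approx 2154.2$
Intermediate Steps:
$n{\left(z,u \right)} = \frac{u + z}{-3 + u}$
$Y{\left(a,I \right)} = \frac{I + a}{a + 2 I}$
$K{\left(G,N \right)} = -8$ ($K{\left(G,N \right)} = -2 - 6 = -8$)
$- 269 K{\left(Y{\left(1,-2 \right)},15 \right)} + n{\left(-19,-10 \right)} = \left(-269\right) \left(-8\right) + \frac{-10 - 19}{-3 - 10} = 2152 + \frac{1}{-13} \left(-29\right) = 2152 - - \frac{29}{13} = 2152 + \frac{29}{13} = \frac{28005}{13}$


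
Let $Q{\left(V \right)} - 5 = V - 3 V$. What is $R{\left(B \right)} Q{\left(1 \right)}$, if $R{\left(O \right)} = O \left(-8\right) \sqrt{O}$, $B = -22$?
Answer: $528 i \sqrt{22} \approx 2476.5 i$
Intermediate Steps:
$R{\left(O \right)} = - 8 O^{\frac{3}{2}}$ ($R{\left(O \right)} = - 8 O \sqrt{O} = - 8 O^{\frac{3}{2}}$)
$Q{\left(V \right)} = 5 - 2 V$ ($Q{\left(V \right)} = 5 + \left(V - 3 V\right) = 5 - 2 V$)
$R{\left(B \right)} Q{\left(1 \right)} = - 8 \left(-22\right)^{\frac{3}{2}} \left(5 - 2\right) = - 8 \left(- 22 i \sqrt{22}\right) \left(5 - 2\right) = 176 i \sqrt{22} \cdot 3 = 528 i \sqrt{22}$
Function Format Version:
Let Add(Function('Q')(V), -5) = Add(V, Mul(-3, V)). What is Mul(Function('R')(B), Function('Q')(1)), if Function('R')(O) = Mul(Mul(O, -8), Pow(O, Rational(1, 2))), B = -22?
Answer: Mul(528, I, Pow(22, Rational(1, 2))) ≈ Mul(2476.5, I)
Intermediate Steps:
Function('R')(O) = Mul(-8, Pow(O, Rational(3, 2))) (Function('R')(O) = Mul(Mul(-8, O), Pow(O, Rational(1, 2))) = Mul(-8, Pow(O, Rational(3, 2))))
Function('Q')(V) = Add(5, Mul(-2, V)) (Function('Q')(V) = Add(5, Add(V, Mul(-3, V))) = Add(5, Mul(-2, V)))
Mul(Function('R')(B), Function('Q')(1)) = Mul(Mul(-8, Pow(-22, Rational(3, 2))), Add(5, Mul(-2, 1))) = Mul(Mul(-8, Mul(-22, I, Pow(22, Rational(1, 2)))), Add(5, -2)) = Mul(Mul(176, I, Pow(22, Rational(1, 2))), 3) = Mul(528, I, Pow(22, Rational(1, 2)))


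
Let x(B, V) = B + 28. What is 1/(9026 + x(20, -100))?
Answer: 1/9074 ≈ 0.00011021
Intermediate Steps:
x(B, V) = 28 + B
1/(9026 + x(20, -100)) = 1/(9026 + (28 + 20)) = 1/(9026 + 48) = 1/9074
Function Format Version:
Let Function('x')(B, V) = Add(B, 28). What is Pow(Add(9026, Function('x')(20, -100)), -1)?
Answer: Rational(1, 9074) ≈ 0.00011021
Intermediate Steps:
Function('x')(B, V) = Add(28, B)
Pow(Add(9026, Function('x')(20, -100)), -1) = Pow(Add(9026, Add(28, 20)), -1) = Pow(Add(9026, 48), -1) = Pow(9074, -1) = Rational(1, 9074)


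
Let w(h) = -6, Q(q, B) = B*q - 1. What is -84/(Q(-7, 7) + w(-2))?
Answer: 3/2 ≈ 1.5000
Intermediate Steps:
Q(q, B) = -1 + B*q
-84/(Q(-7, 7) + w(-2)) = -84/((-1 + 7*(-7)) - 6) = -84/((-1 - 49) - 6) = -84/(-50 - 6) = -84/(-56) = -1/56*(-84) = 3/2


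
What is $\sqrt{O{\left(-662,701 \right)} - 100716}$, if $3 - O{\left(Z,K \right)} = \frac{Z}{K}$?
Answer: $\frac{7 i \sqrt{1010000099}}{701} \approx 317.35 i$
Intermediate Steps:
$O{\left(Z,K \right)} = 3 - \frac{Z}{K}$
$\sqrt{O{\left(-662,701 \right)} - 100716} = \sqrt{\left(3 - - \frac{662}{701}\right) - 100716} = \sqrt{\left(3 - \left(-662\right) \frac{1}{701}\right) - 100716} = \sqrt{\left(3 + \frac{662}{701}\right) - 100716} = \sqrt{\frac{2765}{701} - 100716} = \sqrt{- \frac{70599151}{701}} = \frac{7 i \sqrt{1010000099}}{701}$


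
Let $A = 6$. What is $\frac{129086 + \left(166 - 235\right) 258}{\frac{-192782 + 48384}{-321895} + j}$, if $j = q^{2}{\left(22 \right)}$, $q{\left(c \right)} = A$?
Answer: $\frac{1053581270}{345077} \approx 3053.2$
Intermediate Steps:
$q{\left(c \right)} = 6$
$j = 36$ ($j = 6^{2} = 36$)
$\frac{129086 + \left(166 - 235\right) 258}{\frac{-192782 + 48384}{-321895} + j} = \frac{129086 + \left(166 - 235\right) 258}{\frac{-192782 + 48384}{-321895} + 36} = \frac{129086 - 17802}{\left(-144398\right) \left(- \frac{1}{321895}\right) + 36} = \frac{129086 - 17802}{\frac{8494}{18935} + 36} = \frac{111284}{\frac{690154}{18935}} = 111284 \cdot \frac{18935}{690154} = \frac{1053581270}{345077}$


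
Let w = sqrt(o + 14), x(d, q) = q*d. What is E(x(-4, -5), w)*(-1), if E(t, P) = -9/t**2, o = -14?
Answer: 9/400 ≈ 0.022500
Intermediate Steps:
x(d, q) = d*q
w = 0 (w = sqrt(-14 + 14) = sqrt(0) = 0)
E(t, P) = -9/t**2
E(x(-4, -5), w)*(-1) = -9/(-4*(-5))**2*(-1) = -9/20**2*(-1) = -9*1/400*(-1) = -9/400*(-1) = 9/400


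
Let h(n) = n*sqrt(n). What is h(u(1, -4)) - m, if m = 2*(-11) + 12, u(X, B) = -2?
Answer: 10 - 2*I*sqrt(2) ≈ 10.0 - 2.8284*I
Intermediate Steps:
h(n) = n**(3/2)
m = -10 (m = -22 + 12 = -10)
h(u(1, -4)) - m = (-2)**(3/2) - 1*(-10) = -2*I*sqrt(2) + 10 = 10 - 2*I*sqrt(2)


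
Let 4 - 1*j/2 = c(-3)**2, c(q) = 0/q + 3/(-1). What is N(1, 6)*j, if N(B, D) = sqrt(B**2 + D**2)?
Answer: -10*sqrt(37) ≈ -60.828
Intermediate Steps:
c(q) = -3 (c(q) = 0 + 3*(-1) = 0 - 3 = -3)
j = -10 (j = 8 - 2*(-3)**2 = 8 - 2*9 = 8 - 18 = -10)
N(1, 6)*j = sqrt(1**2 + 6**2)*(-10) = sqrt(1 + 36)*(-10) = sqrt(37)*(-10) = -10*sqrt(37)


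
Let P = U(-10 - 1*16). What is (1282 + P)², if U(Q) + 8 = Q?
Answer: 1557504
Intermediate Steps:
U(Q) = -8 + Q
P = -34 (P = -8 + (-10 - 1*16) = -8 + (-10 - 16) = -8 - 26 = -34)
(1282 + P)² = (1282 - 34)² = 1248² = 1557504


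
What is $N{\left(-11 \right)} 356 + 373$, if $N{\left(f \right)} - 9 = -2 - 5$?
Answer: $1085$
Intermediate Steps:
$N{\left(f \right)} = 2$ ($N{\left(f \right)} = 9 - 7 = 2$)
$N{\left(-11 \right)} 356 + 373 = 2 \cdot 356 + 373 = 712 + 373 = 1085$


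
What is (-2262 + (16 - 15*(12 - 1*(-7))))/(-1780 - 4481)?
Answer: 2531/6261 ≈ 0.40425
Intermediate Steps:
(-2262 + (16 - 15*(12 - 1*(-7))))/(-1780 - 4481) = (-2262 + (16 - 15*(12 + 7)))/(-6261) = (-2262 + (16 - 15*19))*(-1/6261) = (-2262 + (16 - 285))*(-1/6261) = (-2262 - 269)*(-1/6261) = -2531*(-1/6261) = 2531/6261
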